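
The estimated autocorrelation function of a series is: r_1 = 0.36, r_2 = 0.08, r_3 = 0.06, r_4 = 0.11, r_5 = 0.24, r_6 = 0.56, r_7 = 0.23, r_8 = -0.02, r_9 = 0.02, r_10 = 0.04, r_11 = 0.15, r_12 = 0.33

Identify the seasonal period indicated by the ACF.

The largest autocorrelation is r_6 = 0.56; the remaining lags stay at or below 0.36. The elevated value at lag 1 (0.36), dropping to 0.08 at lag 2, reflects decaying short-term dependence rather than seasonality.
The dominant spike at lag 6 indicates a seasonal period of 6.

6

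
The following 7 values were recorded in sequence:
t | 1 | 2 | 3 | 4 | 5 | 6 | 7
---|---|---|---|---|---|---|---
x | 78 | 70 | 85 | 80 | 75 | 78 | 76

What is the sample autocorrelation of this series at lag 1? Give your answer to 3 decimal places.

Mean x̄ = (78 + 70 + 85 + 80 + 75 + 78 + 76)/7 = 77.4286
Numerator Σ_{t=1}^{6}(x_t−x̄)(x_{t+1}−x̄) = -49.4694
Denominator Σ(x_t−x̄)² = 127.7143
r_1 = -49.4694 / 127.7143 = -0.387

-0.387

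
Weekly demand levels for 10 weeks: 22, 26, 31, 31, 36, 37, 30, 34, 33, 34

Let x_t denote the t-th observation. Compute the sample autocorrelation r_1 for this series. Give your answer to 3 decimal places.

0.392

Mean x̄ = (22 + 26 + 31 + 31 + 36 + 37 + 30 + 34 + 33 + 34)/10 = 31.4000
Numerator Σ_{t=1}^{9}(x_t−x̄)(x_{t+1}−x̄) = 73.8400
Denominator Σ(x_t−x̄)² = 188.4000
r_1 = 73.8400 / 188.4000 = 0.392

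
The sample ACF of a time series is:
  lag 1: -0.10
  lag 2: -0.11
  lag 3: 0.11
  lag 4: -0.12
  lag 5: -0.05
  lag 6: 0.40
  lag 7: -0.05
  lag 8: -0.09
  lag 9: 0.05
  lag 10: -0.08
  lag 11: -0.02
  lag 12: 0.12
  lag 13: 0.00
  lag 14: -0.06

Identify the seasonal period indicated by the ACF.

The largest autocorrelation is r_6 = 0.40; the remaining lags stay at or below 0.12.
The dominant spike at lag 6 indicates a seasonal period of 6.

6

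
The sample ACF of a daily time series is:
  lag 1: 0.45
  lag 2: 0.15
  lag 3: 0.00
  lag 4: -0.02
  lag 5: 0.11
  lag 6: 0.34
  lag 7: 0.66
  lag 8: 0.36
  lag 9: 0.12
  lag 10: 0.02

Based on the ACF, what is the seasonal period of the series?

The largest autocorrelation is r_7 = 0.66; the remaining lags stay at or below 0.45. The elevated value at lag 1 (0.45), dropping to 0.15 at lag 2, reflects decaying short-term dependence rather than seasonality.
The dominant spike at lag 7 indicates a seasonal period of 7.

7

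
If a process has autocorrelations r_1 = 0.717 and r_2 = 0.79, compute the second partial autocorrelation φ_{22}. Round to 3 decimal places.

φ_{22} = (r_2 − r_1²) / (1 − r_1²)
r_1² = (0.717)² = 0.514089
Numerator = 0.79 − 0.5141 = 0.2759; denominator = 1 − 0.5141 = 0.4859
φ_{22} = 0.2759 / 0.4859 = 0.568

0.568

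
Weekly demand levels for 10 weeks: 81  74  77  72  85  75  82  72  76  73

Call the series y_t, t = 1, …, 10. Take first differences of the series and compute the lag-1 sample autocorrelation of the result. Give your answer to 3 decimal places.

First differences Δy: -7, 3, -5, 13, -10, 7, -10, 4, -3
Mean of differences = -0.8889
Numerator Σ(Δy_t−Δȳ)(Δy_{t+1}−Δȳ) = -422.0123
Denominator Σ(Δy_t−Δȳ)² = 518.8889
r_1(Δy) = -422.0123 / 518.8889 = -0.813

-0.813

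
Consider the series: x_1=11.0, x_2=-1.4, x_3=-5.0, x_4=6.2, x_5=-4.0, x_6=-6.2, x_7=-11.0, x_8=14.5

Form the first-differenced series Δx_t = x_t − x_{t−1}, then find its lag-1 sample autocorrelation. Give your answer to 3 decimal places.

-0.182

First differences Δx: -12.4, -3.6, 11.2, -10.2, -2.2, -4.8, 25.5
Mean of differences = 0.5000
Numerator Σ(Δx_t−Δx̄)(Δx_{t+1}−Δx̄) = -194.7700
Denominator Σ(Δx_t−Δx̄)² = 1072.5800
r_1(Δx) = -194.7700 / 1072.5800 = -0.182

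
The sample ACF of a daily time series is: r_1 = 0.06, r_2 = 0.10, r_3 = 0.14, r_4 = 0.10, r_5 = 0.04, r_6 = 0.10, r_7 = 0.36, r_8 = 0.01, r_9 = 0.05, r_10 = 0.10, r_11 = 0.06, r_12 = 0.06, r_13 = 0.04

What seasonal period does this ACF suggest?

The largest autocorrelation is r_7 = 0.36; the remaining lags stay at or below 0.14.
The dominant spike at lag 7 indicates a seasonal period of 7.

7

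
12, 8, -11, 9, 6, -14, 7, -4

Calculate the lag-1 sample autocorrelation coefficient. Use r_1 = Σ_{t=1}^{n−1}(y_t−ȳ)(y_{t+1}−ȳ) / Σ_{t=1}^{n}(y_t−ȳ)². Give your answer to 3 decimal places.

-0.376

Mean ȳ = (12 + 8 − 11 + 9 + 6 − 14 + 7 − 4)/8 = 1.6250
Deviations from mean: 10.3750, 6.3750, -12.6250, 7.3750, 4.3750, -15.6250, 5.3750, -5.6250
Numerator Σ_{t=1}^{7}(y_t−ȳ)(y_{t+1}−ȳ) = -257.7656
Denominator Σ(y_t−ȳ)² = 685.8750
r_1 = -257.7656 / 685.8750 = -0.376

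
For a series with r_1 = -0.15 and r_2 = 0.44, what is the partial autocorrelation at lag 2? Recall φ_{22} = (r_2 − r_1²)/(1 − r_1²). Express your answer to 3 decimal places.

0.427

φ_{22} = (r_2 − r_1²) / (1 − r_1²)
r_1² = (-0.15)² = 0.0225
Numerator = 0.44 − 0.0225 = 0.4175; denominator = 1 − 0.0225 = 0.9775
φ_{22} = 0.4175 / 0.9775 = 0.427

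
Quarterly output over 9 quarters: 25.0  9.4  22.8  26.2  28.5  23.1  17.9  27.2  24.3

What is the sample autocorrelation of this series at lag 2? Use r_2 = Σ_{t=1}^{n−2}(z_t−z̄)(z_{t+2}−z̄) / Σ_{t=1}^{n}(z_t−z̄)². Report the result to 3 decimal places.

Mean z̄ = (25.0 + 9.4 + 22.8 + 26.2 + 28.5 + 23.1 + 17.9 + 27.2 + 24.3)/9 = 22.7111
Numerator Σ_{t=1}^{7}(z_t−z̄)(z_{t+2}−z̄) = -78.1158
Denominator Σ(z_t−z̄)² = 274.0889
r_2 = -78.1158 / 274.0889 = -0.285

-0.285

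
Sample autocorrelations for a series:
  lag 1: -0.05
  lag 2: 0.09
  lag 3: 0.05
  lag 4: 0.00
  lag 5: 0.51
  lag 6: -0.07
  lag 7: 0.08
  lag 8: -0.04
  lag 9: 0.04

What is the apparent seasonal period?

5

The largest autocorrelation is r_5 = 0.51; the remaining lags stay at or below 0.09.
The dominant spike at lag 5 indicates a seasonal period of 5.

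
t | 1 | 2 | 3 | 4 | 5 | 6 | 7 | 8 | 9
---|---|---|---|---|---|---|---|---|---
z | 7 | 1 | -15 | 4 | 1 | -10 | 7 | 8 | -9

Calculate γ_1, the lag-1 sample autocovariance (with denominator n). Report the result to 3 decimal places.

Mean z̄ = (7 + 1 − 15 + 4 + 1 − 10 + 7 + 8 − 9)/9 = -0.6667
Σ_{t=1}^{8}(z_t−z̄)(z_{t+1}−z̄) = -163.1111
γ_1 = -163.1111 / 9 = -18.123

-18.123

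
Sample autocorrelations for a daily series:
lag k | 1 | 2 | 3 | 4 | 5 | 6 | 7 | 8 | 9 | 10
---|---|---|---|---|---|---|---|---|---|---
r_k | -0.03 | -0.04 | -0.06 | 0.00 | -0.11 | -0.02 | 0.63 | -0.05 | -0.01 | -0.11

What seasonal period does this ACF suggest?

7

The largest autocorrelation is r_7 = 0.63; the remaining lags stay at or below 0.00.
The dominant spike at lag 7 indicates a seasonal period of 7.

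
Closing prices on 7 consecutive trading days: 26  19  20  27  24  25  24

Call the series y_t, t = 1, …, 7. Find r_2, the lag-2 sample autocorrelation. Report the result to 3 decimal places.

-0.387

Mean ȳ = (26 + 19 + 20 + 27 + 24 + 25 + 24)/7 = 23.5714
Deviations from mean: 2.4286, -4.5714, -3.5714, 3.4286, 0.4286, 1.4286, 0.4286
Numerator Σ_{t=1}^{5}(y_t−ȳ)(y_{t+2}−ȳ) = -20.7959
Denominator Σ(y_t−ȳ)² = 53.7143
r_2 = -20.7959 / 53.7143 = -0.387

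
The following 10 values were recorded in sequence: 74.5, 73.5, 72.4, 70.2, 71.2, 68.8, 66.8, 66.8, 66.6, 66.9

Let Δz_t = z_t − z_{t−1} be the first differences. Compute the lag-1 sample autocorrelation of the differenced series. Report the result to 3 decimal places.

First differences Δz: -1.0, -1.1, -2.2, 1.0, -2.4, -2.0, 0.0, -0.2, 0.3
Mean of differences = -0.8444
Numerator Σ(Δz_t−Δz̄)(Δz_{t+1}−Δz̄) = -2.8798
Denominator Σ(Δz_t−Δz̄)² = 11.5222
r_1(Δz) = -2.8798 / 11.5222 = -0.250

-0.250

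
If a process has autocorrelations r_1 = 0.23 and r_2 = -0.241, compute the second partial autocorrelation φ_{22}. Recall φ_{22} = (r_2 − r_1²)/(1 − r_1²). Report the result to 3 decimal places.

φ_{22} = (r_2 − r_1²) / (1 − r_1²)
r_1² = (0.23)² = 0.0529
Numerator = -0.241 − 0.0529 = -0.2939; denominator = 1 − 0.0529 = 0.9471
φ_{22} = -0.2939 / 0.9471 = -0.310

-0.310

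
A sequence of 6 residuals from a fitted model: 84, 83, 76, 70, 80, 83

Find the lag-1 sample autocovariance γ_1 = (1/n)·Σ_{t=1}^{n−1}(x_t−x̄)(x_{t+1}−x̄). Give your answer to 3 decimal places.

5.370

Mean x̄ = (84 + 83 + 76 + 70 + 80 + 83)/6 = 79.3333
Σ_{t=1}^{5}(x_t−x̄)(x_{t+1}−x̄) = 32.2222
γ_1 = 32.2222 / 6 = 5.370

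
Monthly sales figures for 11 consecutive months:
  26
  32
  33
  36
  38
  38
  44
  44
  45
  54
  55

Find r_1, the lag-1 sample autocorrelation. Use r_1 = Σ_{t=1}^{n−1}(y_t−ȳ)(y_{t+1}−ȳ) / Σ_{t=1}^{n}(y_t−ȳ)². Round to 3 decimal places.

0.636

Mean ȳ = (26 + 32 + 33 + 36 + 38 + 38 + 44 + 44 + 45 + 54 + 55)/11 = 40.4545
Numerator Σ_{t=1}^{10}(y_t−ȳ)(y_{t+1}−ȳ) = 513.9752
Denominator Σ(y_t−ȳ)² = 808.7273
r_1 = 513.9752 / 808.7273 = 0.636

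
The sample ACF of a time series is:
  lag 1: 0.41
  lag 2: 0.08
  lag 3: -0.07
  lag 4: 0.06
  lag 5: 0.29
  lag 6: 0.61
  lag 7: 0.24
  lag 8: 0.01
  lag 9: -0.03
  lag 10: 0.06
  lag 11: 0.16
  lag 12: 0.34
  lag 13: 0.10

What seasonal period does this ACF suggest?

The largest autocorrelation is r_6 = 0.61; the remaining lags stay at or below 0.41. The elevated value at lag 1 (0.41), dropping to 0.08 at lag 2, reflects decaying short-term dependence rather than seasonality.
The dominant spike at lag 6 indicates a seasonal period of 6.

6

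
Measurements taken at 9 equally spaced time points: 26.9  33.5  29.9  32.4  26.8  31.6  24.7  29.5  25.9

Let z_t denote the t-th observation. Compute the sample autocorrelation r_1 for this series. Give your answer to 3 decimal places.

-0.397

Mean z̄ = (26.9 + 33.5 + 29.9 + 32.4 + 26.8 + 31.6 + 24.7 + 29.5 + 25.9)/9 = 29.0222
Numerator Σ_{t=1}^{8}(z_t−z̄)(z_{t+1}−z̄) = -30.5405
Denominator Σ(z_t−z̄)² = 76.9756
r_1 = -30.5405 / 76.9756 = -0.397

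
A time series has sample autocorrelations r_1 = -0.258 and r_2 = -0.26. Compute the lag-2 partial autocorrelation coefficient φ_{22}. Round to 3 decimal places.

φ_{22} = (r_2 − r_1²) / (1 − r_1²)
r_1² = (-0.258)² = 0.066564
Numerator = -0.26 − 0.0666 = -0.3266; denominator = 1 − 0.0666 = 0.9334
φ_{22} = -0.3266 / 0.9334 = -0.350

-0.350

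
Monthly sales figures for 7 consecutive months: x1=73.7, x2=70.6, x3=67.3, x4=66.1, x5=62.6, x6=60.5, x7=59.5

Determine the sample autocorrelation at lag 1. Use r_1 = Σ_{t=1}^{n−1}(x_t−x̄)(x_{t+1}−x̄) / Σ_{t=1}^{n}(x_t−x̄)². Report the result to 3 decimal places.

0.572

Mean x̄ = (73.7 + 70.6 + 67.3 + 66.1 + 62.6 + 60.5 + 59.5)/7 = 65.7571
Deviations from mean: 7.9429, 4.8429, 1.5429, 0.3429, -3.1571, -5.2571, -6.2571
Σ(x_t−x̄)(x_{t+1}−x̄) = (38.4661) + (7.4718) + (0.5290) + (-1.0824) + (16.5976) + (32.8947) = 94.8767
Denominator Σ(x_t−x̄)² = 165.7971
r_1 = 94.8767 / 165.7971 = 0.572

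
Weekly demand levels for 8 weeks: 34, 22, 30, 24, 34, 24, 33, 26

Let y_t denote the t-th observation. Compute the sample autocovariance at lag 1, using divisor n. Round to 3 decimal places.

-16.721

Mean ȳ = (34 + 22 + 30 + 24 + 34 + 24 + 33 + 26)/8 = 28.3750
Deviations: 5.6250, -6.3750, 1.6250, -4.3750, 5.6250, -4.3750, 4.6250, -2.3750
Σ_{t=1}^{7}(y_t−ȳ)(y_{t+1}−ȳ) = -133.7656
γ_1 = -133.7656 / 8 = -16.721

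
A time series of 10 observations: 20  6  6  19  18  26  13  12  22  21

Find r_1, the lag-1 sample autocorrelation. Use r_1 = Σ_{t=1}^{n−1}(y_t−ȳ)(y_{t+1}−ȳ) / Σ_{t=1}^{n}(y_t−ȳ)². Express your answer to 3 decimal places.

Mean ȳ = (20 + 6 + 6 + 19 + 18 + 26 + 13 + 12 + 22 + 21)/10 = 16.3000
Numerator Σ_{t=1}^{9}(y_t−ȳ)(y_{t+1}−ȳ) = 45.7100
Denominator Σ(y_t−ȳ)² = 414.1000
r_1 = 45.7100 / 414.1000 = 0.110

0.110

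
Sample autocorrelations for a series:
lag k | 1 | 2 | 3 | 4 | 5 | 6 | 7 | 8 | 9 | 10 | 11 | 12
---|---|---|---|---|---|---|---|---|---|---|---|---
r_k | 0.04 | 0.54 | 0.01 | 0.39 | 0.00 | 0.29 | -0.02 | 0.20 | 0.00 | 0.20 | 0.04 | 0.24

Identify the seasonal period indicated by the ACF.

2

The largest autocorrelation is r_2 = 0.54, with weaker echoes at lags 4 (0.39), 6 (0.29), 8 (0.20), 10 (0.20) and 12 (0.24); the remaining lags stay at or below 0.04.
The dominant spike at lag 2 indicates a seasonal period of 2.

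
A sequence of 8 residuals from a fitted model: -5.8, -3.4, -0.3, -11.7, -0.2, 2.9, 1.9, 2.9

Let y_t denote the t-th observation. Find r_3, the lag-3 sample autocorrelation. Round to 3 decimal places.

Mean ȳ = (-5.8 − 3.4 − 0.3 − 11.7 − 0.2 + 2.9 + 1.9 + 2.9)/8 = -1.7125
Deviations from mean: -4.0875, -1.6875, 1.4125, -9.9875, 1.5125, 4.6125, 3.6125, 4.6125
Σ(y_t−ȳ)(y_{t+3}−ȳ) = (40.8239) + (-2.5523) + (6.5152) + (-36.0798) + (6.9764) = 15.6833
Denominator Σ(y_t−ȳ)² = 179.1888
r_3 = 15.6833 / 179.1888 = 0.088

0.088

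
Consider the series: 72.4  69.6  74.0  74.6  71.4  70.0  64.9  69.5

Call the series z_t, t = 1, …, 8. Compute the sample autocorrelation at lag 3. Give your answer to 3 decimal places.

-0.308

Mean z̄ = (72.4 + 69.6 + 74.0 + 74.6 + 71.4 + 70.0 + 64.9 + 69.5)/8 = 70.8000
Numerator Σ_{t=1}^{5}(z_t−z̄)(z_{t+3}−z̄) = -20.4000
Denominator Σ(z_t−z̄)² = 66.1800
r_3 = -20.4000 / 66.1800 = -0.308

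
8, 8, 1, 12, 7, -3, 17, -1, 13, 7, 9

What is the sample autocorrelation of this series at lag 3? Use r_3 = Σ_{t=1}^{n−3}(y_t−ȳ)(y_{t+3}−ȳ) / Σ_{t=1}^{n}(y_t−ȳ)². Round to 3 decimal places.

Mean ȳ = (8 + 8 + 1 + 12 + 7 − 3 + 17 − 1 + 13 + 7 + 9)/11 = 7.0909
Numerator Σ_{t=1}^{8}(y_t−ȳ)(y_{t+3}−ȳ) = 39.2479
Denominator Σ(y_t−ȳ)² = 366.9091
r_3 = 39.2479 / 366.9091 = 0.107

0.107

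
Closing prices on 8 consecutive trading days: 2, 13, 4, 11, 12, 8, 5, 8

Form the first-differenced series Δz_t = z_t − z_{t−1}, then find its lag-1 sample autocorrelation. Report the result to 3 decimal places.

-0.534

First differences Δz: 11, -9, 7, 1, -4, -3, 3
Mean of differences = 0.8571
Numerator Σ(Δz_t−Δz̄)(Δz_{t+1}−Δz̄) = -149.8776
Denominator Σ(Δz_t−Δz̄)² = 280.8571
r_1(Δz) = -149.8776 / 280.8571 = -0.534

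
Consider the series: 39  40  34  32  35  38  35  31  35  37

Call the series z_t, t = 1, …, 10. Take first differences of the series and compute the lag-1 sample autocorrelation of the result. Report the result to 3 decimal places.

First differences Δz: 1, -6, -2, 3, 3, -3, -4, 4, 2
Mean of differences = -0.2222
Numerator Σ(Δz_t−Δz̄)(Δz_{t+1}−Δz̄) = 2.8395
Denominator Σ(Δz_t−Δz̄)² = 103.5556
r_1(Δz) = 2.8395 / 103.5556 = 0.027

0.027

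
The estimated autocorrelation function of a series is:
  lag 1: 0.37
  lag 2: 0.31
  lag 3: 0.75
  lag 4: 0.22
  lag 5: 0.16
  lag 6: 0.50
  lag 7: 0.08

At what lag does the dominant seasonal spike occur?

The largest autocorrelation is r_3 = 0.75, with a weaker echo at lag 6 (0.50); the remaining lags stay at or below 0.37. The elevated value at lag 1 (0.37), dropping to 0.31 at lag 2, reflects decaying short-term dependence rather than seasonality.
The dominant spike at lag 3 indicates a seasonal period of 3.

3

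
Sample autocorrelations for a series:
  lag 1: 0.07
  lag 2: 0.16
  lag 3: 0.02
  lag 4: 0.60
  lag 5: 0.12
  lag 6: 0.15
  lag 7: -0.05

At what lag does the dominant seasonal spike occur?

The largest autocorrelation is r_4 = 0.60; the remaining lags stay at or below 0.16.
The dominant spike at lag 4 indicates a seasonal period of 4.

4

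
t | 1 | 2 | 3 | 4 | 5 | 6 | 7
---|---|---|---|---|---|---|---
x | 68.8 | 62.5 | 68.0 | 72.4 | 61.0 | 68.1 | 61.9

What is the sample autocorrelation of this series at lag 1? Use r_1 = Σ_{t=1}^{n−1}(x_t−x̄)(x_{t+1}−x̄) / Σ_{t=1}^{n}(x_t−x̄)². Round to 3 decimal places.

-0.497

Mean x̄ = (68.8 + 62.5 + 68.0 + 72.4 + 61.0 + 68.1 + 61.9)/7 = 66.1000
Deviations from mean: 2.7000, -3.6000, 1.9000, 6.3000, -5.1000, 2.0000, -4.2000
Σ(x_t−x̄)(x_{t+1}−x̄) = (-9.7200) + (-6.8400) + (11.9700) + (-32.1300) + (-10.2000) + (-8.4000) = -55.3200
Denominator Σ(x_t−x̄)² = 111.2000
r_1 = -55.3200 / 111.2000 = -0.497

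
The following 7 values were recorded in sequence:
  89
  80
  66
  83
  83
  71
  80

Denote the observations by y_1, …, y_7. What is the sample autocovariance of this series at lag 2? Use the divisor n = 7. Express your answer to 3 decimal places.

Mean ȳ = (89 + 80 + 66 + 83 + 83 + 71 + 80)/7 = 78.8571
Deviations: 10.1429, 1.1429, -12.8571, 4.1429, 4.1429, -7.8571, 1.1429
Σ_{t=1}^{5}(y_t−ȳ)(y_{t+2}−ȳ) = -206.7551
γ_2 = -206.7551 / 7 = -29.536

-29.536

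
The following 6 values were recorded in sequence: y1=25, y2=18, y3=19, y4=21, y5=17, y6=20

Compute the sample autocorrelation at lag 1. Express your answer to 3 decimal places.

Mean ȳ = (25 + 18 + 19 + 21 + 17 + 20)/6 = 20.0000
Deviations from mean: 5.0000, -2.0000, -1.0000, 1.0000, -3.0000, 0.0000
Σ(y_t−ȳ)(y_{t+1}−ȳ) = (-10.0000) + (2.0000) + (-1.0000) + (-3.0000) + (0.0000) = -12.0000
Denominator Σ(y_t−ȳ)² = 40.0000
r_1 = -12.0000 / 40.0000 = -0.300

-0.300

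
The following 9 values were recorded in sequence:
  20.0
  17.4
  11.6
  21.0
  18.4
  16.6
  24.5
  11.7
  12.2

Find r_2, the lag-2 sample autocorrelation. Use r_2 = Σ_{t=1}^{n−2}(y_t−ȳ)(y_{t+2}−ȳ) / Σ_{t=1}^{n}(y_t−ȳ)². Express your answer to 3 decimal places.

Mean ȳ = (20.0 + 17.4 + 11.6 + 21.0 + 18.4 + 16.6 + 24.5 + 11.7 + 12.2)/9 = 17.0444
Σ(y_t−ȳ)(y_{t+2}−ȳ) = (-16.0914) + (1.4064) + (-7.3802) + (-1.7580) + (10.1064) + (2.3753) + (-36.1180) = -47.4595
Denominator Σ(y_t−ȳ)² = 163.8022
r_2 = -47.4595 / 163.8022 = -0.290

-0.290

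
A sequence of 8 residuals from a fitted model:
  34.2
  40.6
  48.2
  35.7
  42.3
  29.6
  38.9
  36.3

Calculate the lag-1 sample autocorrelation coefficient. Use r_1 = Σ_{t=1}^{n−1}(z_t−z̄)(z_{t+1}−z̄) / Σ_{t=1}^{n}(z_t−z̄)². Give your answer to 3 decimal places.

-0.285

Mean z̄ = (34.2 + 40.6 + 48.2 + 35.7 + 42.3 + 29.6 + 38.9 + 36.3)/8 = 38.2250
Deviations from mean: -4.0250, 2.3750, 9.9750, -2.5250, 4.0750, -8.6250, 0.6750, -1.9250
Σ(z_t−z̄)(z_{t+1}−z̄) = (-9.5594) + (23.6906) + (-25.1869) + (-10.2894) + (-35.1469) + (-5.8219) + (-1.2994) = -63.6131
Denominator Σ(z_t−z̄)² = 222.8750
r_1 = -63.6131 / 222.8750 = -0.285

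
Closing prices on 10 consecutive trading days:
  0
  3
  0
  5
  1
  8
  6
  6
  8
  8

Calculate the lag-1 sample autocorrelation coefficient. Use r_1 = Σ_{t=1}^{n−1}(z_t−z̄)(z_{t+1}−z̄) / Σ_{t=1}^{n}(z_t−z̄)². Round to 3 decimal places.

0.231

Mean z̄ = (0 + 3 + 0 + 5 + 1 + 8 + 6 + 6 + 8 + 8)/10 = 4.5000
Numerator Σ_{t=1}^{9}(z_t−z̄)(z_{t+1}−z̄) = 22.2500
Denominator Σ(z_t−z̄)² = 96.5000
r_1 = 22.2500 / 96.5000 = 0.231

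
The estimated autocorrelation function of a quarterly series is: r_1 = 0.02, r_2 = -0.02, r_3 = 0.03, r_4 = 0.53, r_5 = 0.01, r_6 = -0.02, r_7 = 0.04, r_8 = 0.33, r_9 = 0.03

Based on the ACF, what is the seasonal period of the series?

The largest autocorrelation is r_4 = 0.53, with a weaker echo at lag 8 (0.33); the remaining lags stay at or below 0.04.
The dominant spike at lag 4 indicates a seasonal period of 4.

4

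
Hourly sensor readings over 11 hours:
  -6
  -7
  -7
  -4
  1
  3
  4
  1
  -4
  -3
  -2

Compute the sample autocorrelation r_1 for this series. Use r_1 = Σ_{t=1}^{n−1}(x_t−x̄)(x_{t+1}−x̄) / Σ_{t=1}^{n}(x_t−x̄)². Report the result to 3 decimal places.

0.705

Mean x̄ = (-6 − 7 − 7 − 4 + 1 + 3 + 4 + 1 − 4 − 3 − 2)/11 = -2.1818
Numerator Σ_{t=1}^{10}(x_t−x̄)(x_{t+1}−x̄) = 108.3306
Denominator Σ(x_t−x̄)² = 153.6364
r_1 = 108.3306 / 153.6364 = 0.705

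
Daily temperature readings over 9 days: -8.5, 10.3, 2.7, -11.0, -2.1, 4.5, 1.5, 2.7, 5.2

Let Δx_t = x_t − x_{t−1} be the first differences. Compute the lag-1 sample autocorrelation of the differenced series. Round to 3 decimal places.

-0.157

First differences Δx: 18.8, -7.6, -13.7, 8.9, 6.6, -3.0, 1.2, 2.5
Mean of differences = 1.7125
Numerator Σ(Δx_t−Δx̄)(Δx_{t+1}−Δx̄) = -112.2677
Denominator Σ(Δx_t−Δx̄)² = 714.8888
r_1(Δx) = -112.2677 / 714.8888 = -0.157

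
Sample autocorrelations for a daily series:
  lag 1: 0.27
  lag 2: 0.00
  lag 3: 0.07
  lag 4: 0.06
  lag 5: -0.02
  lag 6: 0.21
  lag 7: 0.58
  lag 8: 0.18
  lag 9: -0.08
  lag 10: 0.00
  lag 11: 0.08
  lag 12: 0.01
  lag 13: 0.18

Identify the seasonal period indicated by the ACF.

7

The largest autocorrelation is r_7 = 0.58; the remaining lags stay at or below 0.27. The elevated value at lag 1 (0.27), dropping to 0.00 at lag 2, reflects decaying short-term dependence rather than seasonality.
The dominant spike at lag 7 indicates a seasonal period of 7.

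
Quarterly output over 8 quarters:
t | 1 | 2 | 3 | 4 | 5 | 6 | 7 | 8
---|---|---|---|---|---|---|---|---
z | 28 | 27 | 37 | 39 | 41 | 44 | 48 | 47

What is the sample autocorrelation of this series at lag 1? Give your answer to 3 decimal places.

0.640

Mean z̄ = (28 + 27 + 37 + 39 + 41 + 44 + 48 + 47)/8 = 38.8750
Σ(z_t−z̄)(z_{t+1}−z̄) = (129.1406) + (22.2656) + (-0.2344) + (0.2656) + (10.8906) + (46.7656) + (74.1406) = 283.2344
Denominator Σ(z_t−z̄)² = 442.8750
r_1 = 283.2344 / 442.8750 = 0.640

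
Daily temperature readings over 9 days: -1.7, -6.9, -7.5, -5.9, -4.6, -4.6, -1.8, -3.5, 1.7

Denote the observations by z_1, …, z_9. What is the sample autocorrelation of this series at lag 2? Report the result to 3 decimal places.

0.180

Mean z̄ = (-1.7 − 6.9 − 7.5 − 5.9 − 4.6 − 4.6 − 1.8 − 3.5 + 1.7)/9 = -3.8667
Numerator Σ_{t=1}^{7}(z_t−z̄)(z_{t+2}−z̄) = 12.1711
Denominator Σ(z_t−z̄)² = 67.7000
r_2 = 12.1711 / 67.7000 = 0.180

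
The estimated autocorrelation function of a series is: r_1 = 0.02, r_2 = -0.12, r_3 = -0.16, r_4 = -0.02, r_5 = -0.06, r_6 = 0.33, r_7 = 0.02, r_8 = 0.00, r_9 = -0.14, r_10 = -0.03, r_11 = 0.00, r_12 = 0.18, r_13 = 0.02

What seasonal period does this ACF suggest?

The largest autocorrelation is r_6 = 0.33, with a weaker echo at lag 12 (0.18); the remaining lags stay at or below 0.02.
The dominant spike at lag 6 indicates a seasonal period of 6.

6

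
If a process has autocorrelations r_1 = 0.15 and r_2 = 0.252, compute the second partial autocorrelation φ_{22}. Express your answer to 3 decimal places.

φ_{22} = (r_2 − r_1²) / (1 − r_1²)
r_1² = (0.15)² = 0.0225
Numerator = 0.252 − 0.0225 = 0.2295; denominator = 1 − 0.0225 = 0.9775
φ_{22} = 0.2295 / 0.9775 = 0.235

0.235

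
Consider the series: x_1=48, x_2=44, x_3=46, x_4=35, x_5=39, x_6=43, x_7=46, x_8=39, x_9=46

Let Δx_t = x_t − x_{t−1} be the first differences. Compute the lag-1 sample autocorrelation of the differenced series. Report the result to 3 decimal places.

First differences Δx: -4, 2, -11, 4, 4, 3, -7, 7
Mean of differences = -0.2500
Numerator Σ(Δx_t−Δx̄)(Δx_{t+1}−Δx̄) = -117.3125
Denominator Σ(Δx_t−Δx̄)² = 279.5000
r_1(Δx) = -117.3125 / 279.5000 = -0.420

-0.420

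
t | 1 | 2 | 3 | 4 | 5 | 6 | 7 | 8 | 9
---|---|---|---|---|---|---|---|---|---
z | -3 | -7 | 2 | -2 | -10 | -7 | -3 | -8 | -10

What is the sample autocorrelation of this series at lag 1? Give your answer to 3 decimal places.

0.022

Mean z̄ = (-3 − 7 + 2 − 2 − 10 − 7 − 3 − 8 − 10)/9 = -5.3333
Numerator Σ_{t=1}^{8}(z_t−z̄)(z_{t+1}−z̄) = 2.8889
Denominator Σ(z_t−z̄)² = 132.0000
r_1 = 2.8889 / 132.0000 = 0.022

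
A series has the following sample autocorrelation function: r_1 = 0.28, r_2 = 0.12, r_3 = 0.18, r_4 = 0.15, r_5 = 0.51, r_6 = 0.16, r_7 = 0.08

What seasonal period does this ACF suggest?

The largest autocorrelation is r_5 = 0.51; the remaining lags stay at or below 0.28. The elevated value at lag 1 (0.28), dropping to 0.12 at lag 2, reflects decaying short-term dependence rather than seasonality.
The dominant spike at lag 5 indicates a seasonal period of 5.

5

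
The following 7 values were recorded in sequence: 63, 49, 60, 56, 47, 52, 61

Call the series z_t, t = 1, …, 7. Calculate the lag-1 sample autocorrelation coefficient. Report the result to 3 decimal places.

-0.302

Mean z̄ = (63 + 49 + 60 + 56 + 47 + 52 + 61)/7 = 55.4286
Numerator Σ_{t=1}^{6}(z_t−z̄)(z_{t+1}−z̄) = -70.4694
Denominator Σ(z_t−z̄)² = 233.7143
r_1 = -70.4694 / 233.7143 = -0.302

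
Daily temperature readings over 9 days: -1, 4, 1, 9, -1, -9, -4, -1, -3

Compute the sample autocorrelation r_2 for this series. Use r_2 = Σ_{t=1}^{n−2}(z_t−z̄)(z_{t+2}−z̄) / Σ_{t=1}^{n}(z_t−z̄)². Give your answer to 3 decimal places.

-0.122

Mean z̄ = (-1 + 4 + 1 + 9 − 1 − 9 − 4 − 1 − 3)/9 = -0.5556
Σ(z_t−z̄)(z_{t+2}−z̄) = (-0.6914) + (43.5309) + (-0.6914) + (-80.6914) + (1.5309) + (3.7531) + (8.4198) = -24.8395
Denominator Σ(z_t−z̄)² = 204.2222
r_2 = -24.8395 / 204.2222 = -0.122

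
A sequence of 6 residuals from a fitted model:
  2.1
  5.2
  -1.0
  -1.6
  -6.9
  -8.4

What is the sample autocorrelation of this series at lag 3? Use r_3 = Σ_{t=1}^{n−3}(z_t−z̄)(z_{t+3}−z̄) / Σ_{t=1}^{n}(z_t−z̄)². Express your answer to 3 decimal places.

Mean z̄ = (2.1 + 5.2 − 1.0 − 1.6 − 6.9 − 8.4)/6 = -1.7667
Deviations from mean: 3.8667, 6.9667, 0.7667, 0.1667, -5.1333, -6.6333
Σ(z_t−z̄)(z_{t+3}−z̄) = (0.6444) + (-35.7622) + (-5.0856) = -40.2033
Denominator Σ(z_t−z̄)² = 134.4533
r_3 = -40.2033 / 134.4533 = -0.299

-0.299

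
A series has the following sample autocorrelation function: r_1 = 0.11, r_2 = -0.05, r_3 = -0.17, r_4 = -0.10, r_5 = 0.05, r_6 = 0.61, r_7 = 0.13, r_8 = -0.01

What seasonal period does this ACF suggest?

The largest autocorrelation is r_6 = 0.61; the remaining lags stay at or below 0.13.
The dominant spike at lag 6 indicates a seasonal period of 6.

6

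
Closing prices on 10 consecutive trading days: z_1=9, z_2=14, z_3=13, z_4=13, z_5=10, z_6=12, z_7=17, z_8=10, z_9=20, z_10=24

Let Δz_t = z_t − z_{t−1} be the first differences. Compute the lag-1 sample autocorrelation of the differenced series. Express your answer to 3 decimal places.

First differences Δz: 5, -1, 0, -3, 2, 5, -7, 10, 4
Mean of differences = 1.6667
Numerator Σ(Δz_t−Δz̄)(Δz_{t+1}−Δz̄) = -78.7778
Denominator Σ(Δz_t−Δz̄)² = 204.0000
r_1(Δz) = -78.7778 / 204.0000 = -0.386

-0.386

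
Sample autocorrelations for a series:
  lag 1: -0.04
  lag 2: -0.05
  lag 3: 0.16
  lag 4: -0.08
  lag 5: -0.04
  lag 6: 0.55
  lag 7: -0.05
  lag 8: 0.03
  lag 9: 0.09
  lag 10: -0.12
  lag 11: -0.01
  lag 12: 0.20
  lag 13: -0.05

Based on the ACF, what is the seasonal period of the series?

6

The largest autocorrelation is r_6 = 0.55, with a weaker echo at lag 12 (0.20); the remaining lags stay at or below 0.16.
The dominant spike at lag 6 indicates a seasonal period of 6.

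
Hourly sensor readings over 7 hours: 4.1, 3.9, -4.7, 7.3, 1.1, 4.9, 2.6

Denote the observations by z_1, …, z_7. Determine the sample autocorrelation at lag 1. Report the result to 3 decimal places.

-0.603

Mean z̄ = (4.1 + 3.9 − 4.7 + 7.3 + 1.1 + 4.9 + 2.6)/7 = 2.7429
Deviations from mean: 1.3571, 1.1571, -7.4429, 4.5571, -1.6429, 2.1571, -0.1429
Σ(z_t−z̄)(z_{t+1}−z̄) = (1.5704) + (-8.6124) + (-33.9182) + (-7.4867) + (-3.5439) + (-0.3082) = -52.2990
Denominator Σ(z_t−z̄)² = 86.7171
r_1 = -52.2990 / 86.7171 = -0.603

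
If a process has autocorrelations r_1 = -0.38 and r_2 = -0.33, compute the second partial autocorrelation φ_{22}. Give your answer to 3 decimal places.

-0.554

φ_{22} = (r_2 − r_1²) / (1 − r_1²)
r_1² = (-0.38)² = 0.1444
Numerator = -0.33 − 0.1444 = -0.4744; denominator = 1 − 0.1444 = 0.8556
φ_{22} = -0.4744 / 0.8556 = -0.554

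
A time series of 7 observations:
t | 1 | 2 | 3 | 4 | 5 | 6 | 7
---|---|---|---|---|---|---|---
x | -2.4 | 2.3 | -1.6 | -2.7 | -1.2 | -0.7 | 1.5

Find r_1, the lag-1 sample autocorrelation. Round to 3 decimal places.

-0.229

Mean x̄ = (-2.4 + 2.3 − 1.6 − 2.7 − 1.2 − 0.7 + 1.5)/7 = -0.6857
Deviations from mean: -1.7143, 2.9857, -0.9143, -2.0143, -0.5143, -0.0143, 2.1857
Σ(x_t−x̄)(x_{t+1}−x̄) = (-5.1184) + (-2.7298) + (1.8416) + (1.0359) + (0.0073) + (-0.0312) = -4.9945
Denominator Σ(x_t−x̄)² = 21.7886
r_1 = -4.9945 / 21.7886 = -0.229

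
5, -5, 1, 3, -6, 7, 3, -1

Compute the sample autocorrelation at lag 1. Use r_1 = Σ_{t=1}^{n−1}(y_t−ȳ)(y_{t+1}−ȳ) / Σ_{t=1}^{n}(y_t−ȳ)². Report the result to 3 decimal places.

-0.486

Mean ȳ = (5 − 5 + 1 + 3 − 6 + 7 + 3 − 1)/8 = 0.8750
Deviations from mean: 4.1250, -5.8750, 0.1250, 2.1250, -6.8750, 6.1250, 2.1250, -1.8750
Σ(y_t−ȳ)(y_{t+1}−ȳ) = (-24.2344) + (-0.7344) + (0.2656) + (-14.6094) + (-42.1094) + (13.0156) + (-3.9844) = -72.3906
Denominator Σ(y_t−ȳ)² = 148.8750
r_1 = -72.3906 / 148.8750 = -0.486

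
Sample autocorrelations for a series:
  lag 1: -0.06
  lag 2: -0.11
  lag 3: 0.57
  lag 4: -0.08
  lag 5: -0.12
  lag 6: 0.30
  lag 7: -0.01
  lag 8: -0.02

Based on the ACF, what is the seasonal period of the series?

The largest autocorrelation is r_3 = 0.57, with a weaker echo at lag 6 (0.30); the remaining lags stay at or below -0.01.
The dominant spike at lag 3 indicates a seasonal period of 3.

3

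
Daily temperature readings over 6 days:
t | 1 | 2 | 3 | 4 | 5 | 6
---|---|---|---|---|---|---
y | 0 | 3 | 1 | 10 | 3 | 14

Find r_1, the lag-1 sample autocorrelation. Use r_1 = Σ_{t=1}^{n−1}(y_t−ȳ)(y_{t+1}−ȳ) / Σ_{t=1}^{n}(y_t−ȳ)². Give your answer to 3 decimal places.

-0.191

Mean ȳ = (0 + 3 + 1 + 10 + 3 + 14)/6 = 5.1667
Numerator Σ_{t=1}^{5}(y_t−ȳ)(y_{t+1}−ȳ) = -29.5278
Denominator Σ(y_t−ȳ)² = 154.8333
r_1 = -29.5278 / 154.8333 = -0.191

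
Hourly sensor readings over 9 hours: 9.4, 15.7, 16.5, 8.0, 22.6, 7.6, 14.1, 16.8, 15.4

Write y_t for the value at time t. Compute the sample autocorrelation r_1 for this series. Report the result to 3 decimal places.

-0.637

Mean ȳ = (9.4 + 15.7 + 16.5 + 8.0 + 22.6 + 7.6 + 14.1 + 16.8 + 15.4)/9 = 14.0111
Numerator Σ_{t=1}^{8}(y_t−ȳ)(y_{t+1}−ȳ) = -121.6868
Denominator Σ(y_t−ȳ)² = 191.0289
r_1 = -121.6868 / 191.0289 = -0.637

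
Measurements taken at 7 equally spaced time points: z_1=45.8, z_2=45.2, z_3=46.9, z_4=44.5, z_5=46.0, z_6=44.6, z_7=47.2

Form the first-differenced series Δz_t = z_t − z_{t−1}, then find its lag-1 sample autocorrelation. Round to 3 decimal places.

First differences Δz: -0.6, 1.7, -2.4, 1.5, -1.4, 2.6
Mean of differences = 0.2333
Numerator Σ(Δz_t−Δz̄)(Δz_{t+1}−Δz̄) = -14.3544
Denominator Σ(Δz_t−Δz̄)² = 19.6533
r_1(Δz) = -14.3544 / 19.6533 = -0.730

-0.730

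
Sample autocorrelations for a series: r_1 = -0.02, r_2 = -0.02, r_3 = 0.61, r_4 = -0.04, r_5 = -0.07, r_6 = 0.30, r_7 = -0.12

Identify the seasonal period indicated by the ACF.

The largest autocorrelation is r_3 = 0.61, with a weaker echo at lag 6 (0.30); the remaining lags stay at or below -0.02.
The dominant spike at lag 3 indicates a seasonal period of 3.

3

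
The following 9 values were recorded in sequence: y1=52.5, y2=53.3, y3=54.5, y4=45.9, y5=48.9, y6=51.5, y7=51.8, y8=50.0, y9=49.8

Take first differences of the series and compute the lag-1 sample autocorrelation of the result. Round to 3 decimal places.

First differences Δy: 0.8, 1.2, -8.6, 3.0, 2.6, 0.3, -1.8, -0.2
Mean of differences = -0.3375
Numerator Σ(Δy_t−Δȳ)(Δy_{t+1}−Δȳ) = -27.9877
Denominator Σ(Δy_t−Δȳ)² = 94.2588
r_1(Δy) = -27.9877 / 94.2588 = -0.297

-0.297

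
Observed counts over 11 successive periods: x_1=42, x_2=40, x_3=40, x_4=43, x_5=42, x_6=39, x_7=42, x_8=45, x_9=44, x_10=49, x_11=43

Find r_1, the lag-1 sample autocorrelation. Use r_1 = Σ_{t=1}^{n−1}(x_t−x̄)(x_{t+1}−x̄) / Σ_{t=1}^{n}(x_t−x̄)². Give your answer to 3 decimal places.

Mean x̄ = (42 + 40 + 40 + 43 + 42 + 39 + 42 + 45 + 44 + 49 + 43)/11 = 42.6364
Numerator Σ_{t=1}^{10}(x_t−x̄)(x_{t+1}−x̄) = 24.7769
Denominator Σ(x_t−x̄)² = 76.5455
r_1 = 24.7769 / 76.5455 = 0.324

0.324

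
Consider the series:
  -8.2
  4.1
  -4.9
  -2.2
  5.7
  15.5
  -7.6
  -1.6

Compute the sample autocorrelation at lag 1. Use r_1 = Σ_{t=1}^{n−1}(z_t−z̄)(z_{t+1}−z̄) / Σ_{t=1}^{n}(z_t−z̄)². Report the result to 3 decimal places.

-0.166

Mean z̄ = (-8.2 + 4.1 − 4.9 − 2.2 + 5.7 + 15.5 − 7.6 − 1.6)/8 = 0.1000
Deviations from mean: -8.3000, 4.0000, -5.0000, -2.3000, 5.6000, 15.4000, -7.7000, -1.7000
Numerator Σ_{t=1}^{7}(z_t−z̄)(z_{t+1}−z̄) = -73.8300
Denominator Σ(z_t−z̄)² = 445.8800
r_1 = -73.8300 / 445.8800 = -0.166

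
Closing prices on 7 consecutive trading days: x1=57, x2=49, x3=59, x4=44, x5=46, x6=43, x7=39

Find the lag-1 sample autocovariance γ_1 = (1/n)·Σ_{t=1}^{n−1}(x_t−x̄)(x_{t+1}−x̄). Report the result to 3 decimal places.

5.548

Mean x̄ = (57 + 49 + 59 + 44 + 46 + 43 + 39)/7 = 48.1429
Deviations: 8.8571, 0.8571, 10.8571, -4.1429, -2.1429, -5.1429, -9.1429
Σ_{t=1}^{6}(x_t−x̄)(x_{t+1}−x̄) = 38.8367
γ_1 = 38.8367 / 7 = 5.548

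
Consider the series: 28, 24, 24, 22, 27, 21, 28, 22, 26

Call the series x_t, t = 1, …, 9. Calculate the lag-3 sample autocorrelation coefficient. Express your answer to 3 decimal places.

-0.483

Mean x̄ = (28 + 24 + 24 + 22 + 27 + 21 + 28 + 22 + 26)/9 = 24.6667
Numerator Σ_{t=1}^{6}(x_t−x̄)(x_{t+3}−x̄) = -28.0000
Denominator Σ(x_t−x̄)² = 58.0000
r_3 = -28.0000 / 58.0000 = -0.483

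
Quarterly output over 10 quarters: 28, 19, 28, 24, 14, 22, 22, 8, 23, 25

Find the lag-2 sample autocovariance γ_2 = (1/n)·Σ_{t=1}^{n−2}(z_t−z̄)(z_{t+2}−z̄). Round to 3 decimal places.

Mean z̄ = (28 + 19 + 28 + 24 + 14 + 22 + 22 + 8 + 23 + 25)/10 = 21.3000
Σ_{t=1}^{8}(z_t−z̄)(z_{t+2}−z̄) = -70.7800
γ_2 = -70.7800 / 10 = -7.078

-7.078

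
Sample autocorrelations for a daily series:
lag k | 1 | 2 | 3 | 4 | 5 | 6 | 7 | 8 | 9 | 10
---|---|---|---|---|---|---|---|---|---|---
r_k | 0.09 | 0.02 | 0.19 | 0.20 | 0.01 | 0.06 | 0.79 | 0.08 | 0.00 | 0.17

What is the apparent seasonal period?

7

The largest autocorrelation is r_7 = 0.79; the remaining lags stay at or below 0.20.
The dominant spike at lag 7 indicates a seasonal period of 7.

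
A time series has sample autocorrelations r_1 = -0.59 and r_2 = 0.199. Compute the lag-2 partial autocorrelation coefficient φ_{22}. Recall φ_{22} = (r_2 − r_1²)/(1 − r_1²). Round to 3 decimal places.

-0.229

φ_{22} = (r_2 − r_1²) / (1 − r_1²)
r_1² = (-0.59)² = 0.3481
Numerator = 0.199 − 0.3481 = -0.1491; denominator = 1 − 0.3481 = 0.6519
φ_{22} = -0.1491 / 0.6519 = -0.229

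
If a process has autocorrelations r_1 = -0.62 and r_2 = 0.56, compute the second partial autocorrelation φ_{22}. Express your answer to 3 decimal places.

0.285

φ_{22} = (r_2 − r_1²) / (1 − r_1²)
r_1² = (-0.62)² = 0.3844
Numerator = 0.56 − 0.3844 = 0.1756; denominator = 1 − 0.3844 = 0.6156
φ_{22} = 0.1756 / 0.6156 = 0.285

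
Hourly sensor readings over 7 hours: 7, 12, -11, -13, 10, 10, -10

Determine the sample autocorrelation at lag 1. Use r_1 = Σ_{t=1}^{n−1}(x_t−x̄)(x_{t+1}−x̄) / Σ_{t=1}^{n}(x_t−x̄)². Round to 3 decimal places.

Mean x̄ = (7 + 12 − 11 − 13 + 10 + 10 − 10)/7 = 0.7143
Deviations from mean: 6.2857, 11.2857, -11.7143, -13.7143, 9.2857, 9.2857, -10.7143
Numerator Σ_{t=1}^{6}(x_t−x̄)(x_{t+1}−x̄) = -41.2245
Denominator Σ(x_t−x̄)² = 779.4286
r_1 = -41.2245 / 779.4286 = -0.053

-0.053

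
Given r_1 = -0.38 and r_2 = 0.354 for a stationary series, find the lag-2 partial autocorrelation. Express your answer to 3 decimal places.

φ_{22} = (r_2 − r_1²) / (1 − r_1²)
r_1² = (-0.38)² = 0.1444
Numerator = 0.354 − 0.1444 = 0.2096; denominator = 1 − 0.1444 = 0.8556
φ_{22} = 0.2096 / 0.8556 = 0.245

0.245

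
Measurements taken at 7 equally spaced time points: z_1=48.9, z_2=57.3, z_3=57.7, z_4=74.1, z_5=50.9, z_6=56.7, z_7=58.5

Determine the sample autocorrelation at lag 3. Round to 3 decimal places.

Mean z̄ = (48.9 + 57.3 + 57.7 + 74.1 + 50.9 + 56.7 + 58.5)/7 = 57.7286
Σ(z_t−z̄)(z_{t+3}−z̄) = (-144.5363) + (2.9265) + (0.0294) + (12.6294) = -128.9510
Denominator Σ(z_t−z̄)² = 394.4343
r_3 = -128.9510 / 394.4343 = -0.327

-0.327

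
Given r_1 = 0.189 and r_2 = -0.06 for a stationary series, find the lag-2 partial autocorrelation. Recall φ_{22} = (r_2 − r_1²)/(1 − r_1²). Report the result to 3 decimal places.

-0.099

φ_{22} = (r_2 − r_1²) / (1 − r_1²)
r_1² = (0.189)² = 0.035721
Numerator = -0.06 − 0.0357 = -0.0957; denominator = 1 − 0.0357 = 0.9643
φ_{22} = -0.0957 / 0.9643 = -0.099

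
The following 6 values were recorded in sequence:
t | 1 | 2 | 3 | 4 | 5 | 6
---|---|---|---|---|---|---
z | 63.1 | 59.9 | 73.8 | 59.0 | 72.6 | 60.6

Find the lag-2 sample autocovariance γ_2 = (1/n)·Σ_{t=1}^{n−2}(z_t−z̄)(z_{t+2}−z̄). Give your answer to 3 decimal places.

Mean z̄ = (63.1 + 59.9 + 73.8 + 59.0 + 72.6 + 60.6)/6 = 64.8333
Σ_{t=1}^{4}(z_t−z̄)(z_{t+2}−z̄) = 107.5711
γ_2 = 107.5711 / 6 = 17.929

17.929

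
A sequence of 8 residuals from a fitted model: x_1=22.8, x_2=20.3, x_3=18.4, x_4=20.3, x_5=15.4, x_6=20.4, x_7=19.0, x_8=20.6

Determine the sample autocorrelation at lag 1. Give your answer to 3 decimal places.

-0.205

Mean x̄ = (22.8 + 20.3 + 18.4 + 20.3 + 15.4 + 20.4 + 19.0 + 20.6)/8 = 19.6500
Numerator Σ_{t=1}^{7}(x_t−x̄)(x_{t+1}−x̄) = -6.6325
Denominator Σ(x_t−x̄)² = 32.2800
r_1 = -6.6325 / 32.2800 = -0.205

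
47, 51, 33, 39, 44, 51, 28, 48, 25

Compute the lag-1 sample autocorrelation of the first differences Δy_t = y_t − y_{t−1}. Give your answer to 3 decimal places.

First differences Δy: 4, -18, 6, 5, 7, -23, 20, -23
Mean of differences = -2.7500
Numerator Σ(Δy_t−Δȳ)(Δy_{t+1}−Δȳ) = -1211.8125
Denominator Σ(Δy_t−Δȳ)² = 1847.5000
r_1(Δy) = -1211.8125 / 1847.5000 = -0.656

-0.656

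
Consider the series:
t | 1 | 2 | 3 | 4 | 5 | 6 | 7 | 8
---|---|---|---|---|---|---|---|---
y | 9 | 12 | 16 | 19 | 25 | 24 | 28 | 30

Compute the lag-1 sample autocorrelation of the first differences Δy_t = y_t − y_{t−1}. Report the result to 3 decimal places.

-0.607

First differences Δy: 3, 4, 3, 6, -1, 4, 2
Mean of differences = 3.0000
Numerator Σ(Δy_t−Δȳ)(Δy_{t+1}−Δȳ) = -17.0000
Denominator Σ(Δy_t−Δȳ)² = 28.0000
r_1(Δy) = -17.0000 / 28.0000 = -0.607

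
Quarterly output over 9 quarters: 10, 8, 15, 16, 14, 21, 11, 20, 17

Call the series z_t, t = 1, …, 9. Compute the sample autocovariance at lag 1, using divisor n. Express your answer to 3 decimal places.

-0.679

Mean z̄ = (10 + 8 + 15 + 16 + 14 + 21 + 11 + 20 + 17)/9 = 14.6667
Σ_{t=1}^{8}(z_t−z̄)(z_{t+1}−z̄) = -6.1111
γ_1 = -6.1111 / 9 = -0.679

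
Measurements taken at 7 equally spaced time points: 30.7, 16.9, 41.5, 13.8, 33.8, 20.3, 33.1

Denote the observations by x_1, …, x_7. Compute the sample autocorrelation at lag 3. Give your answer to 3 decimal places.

-0.467

Mean x̄ = (30.7 + 16.9 + 41.5 + 13.8 + 33.8 + 20.3 + 33.1)/7 = 27.1571
Deviations from mean: 3.5429, -10.2571, 14.3429, -13.3571, 6.6429, -6.8571, 5.9429
Numerator Σ_{t=1}^{4}(x_t−x̄)(x_{t+3}−x̄) = -293.1898
Denominator Σ(x_t−x̄)² = 628.3571
r_3 = -293.1898 / 628.3571 = -0.467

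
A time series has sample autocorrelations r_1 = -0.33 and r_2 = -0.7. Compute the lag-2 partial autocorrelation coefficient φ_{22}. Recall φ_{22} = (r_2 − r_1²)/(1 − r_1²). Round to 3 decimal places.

φ_{22} = (r_2 − r_1²) / (1 − r_1²)
r_1² = (-0.33)² = 0.1089
Numerator = -0.7 − 0.1089 = -0.8089; denominator = 1 − 0.1089 = 0.8911
φ_{22} = -0.8089 / 0.8911 = -0.908

-0.908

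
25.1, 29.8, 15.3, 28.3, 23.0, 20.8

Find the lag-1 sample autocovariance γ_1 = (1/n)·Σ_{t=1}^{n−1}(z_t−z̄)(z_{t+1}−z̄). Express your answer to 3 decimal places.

-13.759

Mean z̄ = (25.1 + 29.8 + 15.3 + 28.3 + 23.0 + 20.8)/6 = 23.7167
Σ_{t=1}^{5}(z_t−z̄)(z_{t+1}−z̄) = -82.5569
γ_1 = -82.5569 / 6 = -13.759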